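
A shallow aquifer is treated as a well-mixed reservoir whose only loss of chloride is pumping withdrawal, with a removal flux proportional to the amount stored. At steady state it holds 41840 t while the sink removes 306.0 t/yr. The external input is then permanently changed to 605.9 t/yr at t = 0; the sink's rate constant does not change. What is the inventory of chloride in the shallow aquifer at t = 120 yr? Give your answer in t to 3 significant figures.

The sink rate constant is k = F₀/M₀ = 306.0/41840 = 0.007314 yr⁻¹.
Solving dM/dt = F₁ − kM with M(0) = M₀ gives M(t) = F₁/k + (M₀ − F₁/k)·e^(−kt).
F₁/k = 605.9/0.007314 = 82846 t; kt = 0.007314 × 120 = 0.8776, e^(−kt) = 0.4158.
M(120) = 82846 + (41840 − 82846) × 0.4158 = 82846 − 17050 = 65797 t.

65800 t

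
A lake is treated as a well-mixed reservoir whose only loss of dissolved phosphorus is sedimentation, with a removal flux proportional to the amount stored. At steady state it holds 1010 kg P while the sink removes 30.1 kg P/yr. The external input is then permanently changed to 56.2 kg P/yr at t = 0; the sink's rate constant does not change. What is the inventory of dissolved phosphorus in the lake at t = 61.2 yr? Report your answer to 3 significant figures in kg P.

1740 kg P

Residence time τ = M₀/F₀ = 33.55 yr. The eventual steady state is M_∞ = M₀·(F₁/F₀) = 1010 × 56.2/30.1 = 1885.8 kg P.
The anomaly ΔM(t) = M(t) − M_∞ decays as ΔM₀·e^(−t/τ) with ΔM₀ = 1010 − 1885.8 = −875.8 kg P.
At t = 61.2 yr, e^(−t/τ) = e^(−1.824) = 0.1614, so ΔM = −141.3 kg P and M = 1885.8 − 141.3 = 1744.4 kg P.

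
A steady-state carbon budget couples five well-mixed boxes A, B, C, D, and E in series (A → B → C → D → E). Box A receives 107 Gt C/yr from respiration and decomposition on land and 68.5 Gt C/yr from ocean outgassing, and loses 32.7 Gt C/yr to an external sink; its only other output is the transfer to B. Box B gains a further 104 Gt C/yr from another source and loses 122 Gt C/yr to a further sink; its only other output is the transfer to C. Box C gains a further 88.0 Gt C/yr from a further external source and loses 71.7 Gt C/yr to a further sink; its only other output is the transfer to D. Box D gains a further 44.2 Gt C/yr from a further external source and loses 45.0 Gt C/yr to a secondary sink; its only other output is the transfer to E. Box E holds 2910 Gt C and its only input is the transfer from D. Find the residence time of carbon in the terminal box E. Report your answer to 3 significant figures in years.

20.7 yr

Box A: F(A→B) = (107 + 68.5) − 32.7 = 142.80 Gt C/yr.
Box B: F(B→C) = (142.80 + 104) − 122 = 124.80 Gt C/yr.
Box C: F(C→D) = (124.80 + 88.0) − 71.7 = 141.10 Gt C/yr.
Box D: F(D→E) = (141.10 + 44.2) − 45.0 = 140.30 Gt C/yr.
Box E throughput = its input = 140.30 Gt C/yr; τ = 2910 / 140.30 = 20.74 yr.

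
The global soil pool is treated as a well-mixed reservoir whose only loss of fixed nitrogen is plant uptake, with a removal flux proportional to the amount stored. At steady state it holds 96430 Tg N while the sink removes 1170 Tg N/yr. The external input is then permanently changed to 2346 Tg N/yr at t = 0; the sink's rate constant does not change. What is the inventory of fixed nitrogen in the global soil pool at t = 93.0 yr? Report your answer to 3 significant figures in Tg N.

162000 Tg N

Residence time τ = M₀/F₀ = 82.42 yr. The eventual steady state is M_∞ = M₀·(F₁/F₀) = 96430 × 2346/1170 = 193350 Tg N.
The anomaly ΔM(t) = M(t) − M_∞ decays as ΔM₀·e^(−t/τ) with ΔM₀ = 96430 − 193350 = −96920 Tg N.
At t = 93.0 yr, e^(−t/τ) = e^(−1.128) = 0.3236, so ΔM = −31360 Tg N and M = 193350 − 31360 = 161990 Tg N.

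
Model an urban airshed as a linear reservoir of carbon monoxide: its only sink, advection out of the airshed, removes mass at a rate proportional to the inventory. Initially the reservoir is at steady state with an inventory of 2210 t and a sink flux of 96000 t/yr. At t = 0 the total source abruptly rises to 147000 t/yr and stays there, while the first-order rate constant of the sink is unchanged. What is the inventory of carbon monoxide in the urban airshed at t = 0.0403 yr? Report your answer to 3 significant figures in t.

3180 t

The sink rate constant is k = F₀/M₀ = 96000/2210 = 43.44 yr⁻¹.
Solving dM/dt = F₁ − kM with M(0) = M₀ gives M(t) = F₁/k + (M₀ − F₁/k)·e^(−kt).
F₁/k = 147000/43.44 = 3384.1 t; kt = 43.44 × 0.0403 = 1.751, e^(−kt) = 0.1737.
M(0.0403) = 3384.1 + (2210 − 3384.1) × 0.1737 = 3384.1 − 203.9 = 3180.2 t.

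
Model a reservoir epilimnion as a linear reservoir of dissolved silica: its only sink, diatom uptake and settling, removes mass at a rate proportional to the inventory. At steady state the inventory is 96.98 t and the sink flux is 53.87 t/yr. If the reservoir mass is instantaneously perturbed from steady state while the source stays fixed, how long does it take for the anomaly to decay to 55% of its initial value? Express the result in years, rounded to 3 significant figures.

1.08 yr

For a linear reservoir the anomaly decays as exp(−t/τ) with τ = M/F = 96.98/53.87 = 1.800 yr.
exp(−t/τ) = 0.55 ⇒ t = −τ ln(0.55) = 1.800 × 0.5978 = 1.076 yr.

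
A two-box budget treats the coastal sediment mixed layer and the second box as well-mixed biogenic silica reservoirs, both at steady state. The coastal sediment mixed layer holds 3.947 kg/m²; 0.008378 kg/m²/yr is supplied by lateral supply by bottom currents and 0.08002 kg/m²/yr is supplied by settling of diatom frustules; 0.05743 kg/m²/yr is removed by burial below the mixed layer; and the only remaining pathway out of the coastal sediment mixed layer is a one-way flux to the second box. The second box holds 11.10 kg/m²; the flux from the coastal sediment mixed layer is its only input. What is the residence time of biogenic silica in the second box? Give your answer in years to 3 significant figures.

Balance the coastal sediment mixed layer: ΣF_in = 0.008378 + 0.08002 = 0.088398 kg/m²/yr.
Flux to the second box = ΣF_in − (0.05743) = 0.030968 kg/m²/yr.
At steady state the output of the second box equals its input, 0.030968 kg/m²/yr.
τ = M / F = 11.10 / 0.030968 = 358.4 yr.

358 yr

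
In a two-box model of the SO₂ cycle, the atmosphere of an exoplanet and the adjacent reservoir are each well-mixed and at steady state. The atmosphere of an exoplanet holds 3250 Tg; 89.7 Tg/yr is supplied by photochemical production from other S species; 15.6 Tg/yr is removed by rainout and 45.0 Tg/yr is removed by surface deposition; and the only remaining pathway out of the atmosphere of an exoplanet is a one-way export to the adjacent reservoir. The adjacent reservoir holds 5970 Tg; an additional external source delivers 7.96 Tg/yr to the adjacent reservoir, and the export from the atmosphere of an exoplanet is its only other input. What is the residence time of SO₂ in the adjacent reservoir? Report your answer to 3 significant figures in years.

Balance the atmosphere of an exoplanet: ΣF_in = 89.700 Tg/yr.
Export to the adjacent reservoir = ΣF_in − (15.6 + 45.0) = 29.100 Tg/yr.
Total input to the adjacent reservoir = 29.100 + 7.96 = 37.060 Tg/yr; at steady state this equals its total output.
τ = M / F = 5970 / 37.060 = 161.1 yr.

161 yr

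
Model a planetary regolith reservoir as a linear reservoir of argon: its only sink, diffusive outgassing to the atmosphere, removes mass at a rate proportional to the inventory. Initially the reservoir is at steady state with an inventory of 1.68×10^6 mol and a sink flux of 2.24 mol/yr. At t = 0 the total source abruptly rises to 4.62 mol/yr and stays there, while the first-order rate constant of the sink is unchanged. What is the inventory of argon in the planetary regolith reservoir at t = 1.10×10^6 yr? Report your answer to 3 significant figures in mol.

τ = M₀/F₀ = 1.68×10^6/2.24 = 750000 yr; rate constant k = 1/τ.
New steady state M_∞ = F₁/k = F₁·τ = 4.62 × 750000 = 3.4650×10^6 mol.
M(t) = M_∞ + (M₀ − M_∞)·e^(−t/τ); t/τ = 1.10×10^6/750000 = 1.467, so e^(−t/τ) = 0.2307.
M(t) = 3.4650×10^6 − 1.785×10^6 × 0.2307 = 3.0532×10^6 mol.

3.05×10^6 mol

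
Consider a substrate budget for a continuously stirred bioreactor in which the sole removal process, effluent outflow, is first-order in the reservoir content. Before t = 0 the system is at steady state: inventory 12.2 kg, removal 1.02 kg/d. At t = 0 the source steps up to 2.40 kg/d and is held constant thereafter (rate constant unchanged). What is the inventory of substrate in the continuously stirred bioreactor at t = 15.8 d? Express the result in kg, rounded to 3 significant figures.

24.3 kg

The sink rate constant is k = F₀/M₀ = 1.02/12.2 = 0.08361 d⁻¹.
Solving dM/dt = F₁ − kM with M(0) = M₀ gives M(t) = F₁/k + (M₀ − F₁/k)·e^(−kt).
F₁/k = 2.40/0.08361 = 28.706 kg; kt = 0.08361 × 15.8 = 1.321, e^(−kt) = 0.2669.
M(15.8) = 28.706 + (12.2 − 28.706) × 0.2669 = 28.706 − 4.405 = 24.301 kg.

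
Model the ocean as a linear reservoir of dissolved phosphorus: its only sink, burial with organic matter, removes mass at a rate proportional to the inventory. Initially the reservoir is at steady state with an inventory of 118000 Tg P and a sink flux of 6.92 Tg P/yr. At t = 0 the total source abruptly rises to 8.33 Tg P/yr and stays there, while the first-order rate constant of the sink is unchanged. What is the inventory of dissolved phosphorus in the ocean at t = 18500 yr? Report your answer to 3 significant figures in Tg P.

134000 Tg P

The sink rate constant is k = F₀/M₀ = 6.92/118000 = 5.864×10^-5 yr⁻¹.
Solving dM/dt = F₁ − kM with M(0) = M₀ gives M(t) = F₁/k + (M₀ − F₁/k)·e^(−kt).
F₁/k = 8.33/5.864×10^-5 = 142040 Tg P; kt = 5.864×10^-5 × 18500 = 1.085, e^(−kt) = 0.3379.
M(18500) = 142040 + (118000 − 142040) × 0.3379 = 142040 − 8125 = 133920 Tg P.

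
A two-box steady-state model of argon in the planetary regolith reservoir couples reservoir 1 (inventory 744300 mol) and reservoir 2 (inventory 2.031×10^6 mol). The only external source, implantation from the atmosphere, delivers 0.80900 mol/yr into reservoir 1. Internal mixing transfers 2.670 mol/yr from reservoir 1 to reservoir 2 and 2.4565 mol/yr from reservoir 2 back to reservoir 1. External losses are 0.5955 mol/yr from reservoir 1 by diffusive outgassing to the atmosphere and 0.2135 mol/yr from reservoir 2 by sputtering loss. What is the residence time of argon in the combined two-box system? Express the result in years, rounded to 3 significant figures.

Treat the two boxes together as one reservoir: the mixing fluxes between them are internal recycling, so τ = ΣM / Σ(external losses).
M_total = 744300 + 2.031×10^6 = 2.7753×10^6 mol.
ΣF_external_out = 0.5955 + 0.2135 = 0.80900 mol/yr.
τ = M_total / ΣF_ext = 2.7753×10^6 / 0.80900 = 3.431×10^6 yr.

3.43×10^6 yr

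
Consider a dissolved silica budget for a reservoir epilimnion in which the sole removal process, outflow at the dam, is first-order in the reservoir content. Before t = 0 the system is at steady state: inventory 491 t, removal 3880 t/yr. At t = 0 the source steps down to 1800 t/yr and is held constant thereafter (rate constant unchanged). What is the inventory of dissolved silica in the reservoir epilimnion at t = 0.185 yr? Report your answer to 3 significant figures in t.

Residence time τ = M₀/F₀ = 0.1265 yr. The eventual steady state is M_∞ = M₀·(F₁/F₀) = 491 × 1800/3880 = 227.78 t.
The anomaly ΔM(t) = M(t) − M_∞ decays as ΔM₀·e^(−t/τ) with ΔM₀ = 491 − 227.78 = 263.2 t.
At t = 0.185 yr, e^(−t/τ) = e^(−1.462) = 0.2318, so ΔM = 61.01 t and M = 227.78 + 61.01 = 288.80 t.

289 t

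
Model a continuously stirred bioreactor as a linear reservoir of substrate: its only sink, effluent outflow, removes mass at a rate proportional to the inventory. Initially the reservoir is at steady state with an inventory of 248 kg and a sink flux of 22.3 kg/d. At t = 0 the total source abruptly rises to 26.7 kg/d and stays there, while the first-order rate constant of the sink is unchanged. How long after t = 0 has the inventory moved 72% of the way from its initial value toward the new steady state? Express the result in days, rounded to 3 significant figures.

14.2 d

τ = M₀/F₀ = 248/22.3 = 11.12 d.
The remaining gap fraction is e^(−t/τ); 72% covered ⇒ e^(−t/τ) = 0.280.
t = −τ ln(0.280) = 11.12 × 1.273 = 14.16 d.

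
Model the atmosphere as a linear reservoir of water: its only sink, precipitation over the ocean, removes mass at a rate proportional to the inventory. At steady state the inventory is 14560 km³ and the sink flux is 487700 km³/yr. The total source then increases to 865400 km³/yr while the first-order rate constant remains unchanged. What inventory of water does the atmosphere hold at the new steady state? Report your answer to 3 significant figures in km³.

Rate constant k = F/M = 487700 / 14560 = 33.50 yr⁻¹.
At the new steady state, source = k·M_new ⇒ M_new = 865400 / 33.50 = 25840 km³.
(Equivalently M_new = M × F_new/F_old = 14560 × 865400/487700.)

25800 km³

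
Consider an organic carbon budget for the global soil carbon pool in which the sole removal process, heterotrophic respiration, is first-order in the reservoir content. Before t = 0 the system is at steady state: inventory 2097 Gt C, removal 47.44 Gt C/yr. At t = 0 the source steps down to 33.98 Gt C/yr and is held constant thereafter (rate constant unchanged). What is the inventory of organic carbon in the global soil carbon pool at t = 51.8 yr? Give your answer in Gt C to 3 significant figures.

1690 Gt C

τ = M₀/F₀ = 2097/47.44 = 44.20 yr; rate constant k = 1/τ.
New steady state M_∞ = F₁/k = F₁·τ = 33.98 × 44.20 = 1502.0 Gt C.
M(t) = M_∞ + (M₀ − M_∞)·e^(−t/τ); t/τ = 51.8/44.20 = 1.172, so e^(−t/τ) = 0.3098.
M(t) = 1502.0 + 595.0 × 0.3098 = 1686.3 Gt C.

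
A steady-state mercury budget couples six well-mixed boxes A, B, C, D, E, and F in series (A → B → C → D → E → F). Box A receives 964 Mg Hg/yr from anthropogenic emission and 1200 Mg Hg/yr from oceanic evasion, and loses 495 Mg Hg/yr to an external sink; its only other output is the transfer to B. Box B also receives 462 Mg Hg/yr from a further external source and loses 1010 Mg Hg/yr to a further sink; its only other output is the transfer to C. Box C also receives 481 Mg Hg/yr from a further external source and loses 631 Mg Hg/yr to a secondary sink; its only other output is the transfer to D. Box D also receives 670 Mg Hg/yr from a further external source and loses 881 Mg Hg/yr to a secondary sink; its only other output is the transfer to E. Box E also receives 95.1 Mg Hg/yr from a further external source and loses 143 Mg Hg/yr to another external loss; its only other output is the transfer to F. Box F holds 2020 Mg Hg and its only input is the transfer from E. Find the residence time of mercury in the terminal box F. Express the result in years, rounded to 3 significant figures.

Box A: F(A→B) = (964 + 1200) − 495 = 1669.0 Mg Hg/yr.
Box B: F(B→C) = (1669.0 + 462) − 1010 = 1121.0 Mg Hg/yr.
Box C: F(C→D) = (1121.0 + 481) − 631 = 971.00 Mg Hg/yr.
Box D: F(D→E) = (971.00 + 670) − 881 = 760.00 Mg Hg/yr.
Box E: F(E→F) = (760.00 + 95.1) − 143 = 712.10 Mg Hg/yr.
Box F throughput = its input = 712.10 Mg Hg/yr; τ = 2020 / 712.10 = 2.837 yr.

2.84 yr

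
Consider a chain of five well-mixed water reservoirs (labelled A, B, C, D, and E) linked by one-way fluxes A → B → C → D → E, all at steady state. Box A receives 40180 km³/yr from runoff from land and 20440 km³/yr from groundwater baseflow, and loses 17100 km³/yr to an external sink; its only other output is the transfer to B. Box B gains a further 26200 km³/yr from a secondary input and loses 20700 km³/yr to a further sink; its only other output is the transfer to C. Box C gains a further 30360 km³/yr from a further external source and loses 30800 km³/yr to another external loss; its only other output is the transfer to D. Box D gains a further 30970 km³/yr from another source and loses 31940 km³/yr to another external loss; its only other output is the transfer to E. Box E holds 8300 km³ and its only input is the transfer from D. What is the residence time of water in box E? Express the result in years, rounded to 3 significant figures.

0.174 yr

Box A: F(A→B) = (40180 + 20440) − 17100 = 43520 km³/yr.
Box B: F(B→C) = (43520 + 26200) − 20700 = 49020 km³/yr.
Box C: F(C→D) = (49020 + 30360) − 30800 = 48580 km³/yr.
Box D: F(D→E) = (48580 + 30970) − 31940 = 47610 km³/yr.
Box E throughput = its input = 47610 km³/yr; τ = 8300 / 47610 = 0.1743 yr.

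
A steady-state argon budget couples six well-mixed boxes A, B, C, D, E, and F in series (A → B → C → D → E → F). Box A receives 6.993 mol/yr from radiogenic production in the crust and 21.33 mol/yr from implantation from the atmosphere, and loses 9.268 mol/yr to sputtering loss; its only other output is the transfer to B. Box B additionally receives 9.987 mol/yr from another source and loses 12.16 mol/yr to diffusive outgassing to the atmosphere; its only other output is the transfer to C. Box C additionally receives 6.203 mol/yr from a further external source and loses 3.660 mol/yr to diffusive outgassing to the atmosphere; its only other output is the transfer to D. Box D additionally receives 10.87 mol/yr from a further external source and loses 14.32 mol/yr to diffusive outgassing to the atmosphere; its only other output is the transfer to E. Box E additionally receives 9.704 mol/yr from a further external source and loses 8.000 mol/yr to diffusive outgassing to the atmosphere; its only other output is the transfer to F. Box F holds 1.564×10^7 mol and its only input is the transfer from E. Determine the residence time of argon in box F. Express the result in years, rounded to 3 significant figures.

Box A: F(A→B) = (6.993 + 21.33) − 9.268 = 19.055 mol/yr.
Box B: F(B→C) = (19.055 + 9.987) − 12.16 = 16.882 mol/yr.
Box C: F(C→D) = (16.882 + 6.203) − 3.660 = 19.425 mol/yr.
Box D: F(D→E) = (19.425 + 10.87) − 14.32 = 15.975 mol/yr.
Box E: F(E→F) = (15.975 + 9.704) − 8.000 = 17.679 mol/yr.
Box F throughput = its input = 17.679 mol/yr; τ = 1.564×10^7 / 17.679 = 884700 yr.

885000 yr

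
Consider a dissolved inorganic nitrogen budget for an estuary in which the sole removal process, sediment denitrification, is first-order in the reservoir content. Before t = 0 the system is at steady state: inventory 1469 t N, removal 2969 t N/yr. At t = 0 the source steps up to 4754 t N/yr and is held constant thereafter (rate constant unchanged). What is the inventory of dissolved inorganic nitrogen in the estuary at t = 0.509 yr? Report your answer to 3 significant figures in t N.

The sink rate constant is k = F₀/M₀ = 2969/1469 = 2.021 yr⁻¹.
Solving dM/dt = F₁ − kM with M(0) = M₀ gives M(t) = F₁/k + (M₀ − F₁/k)·e^(−kt).
F₁/k = 4754/2.021 = 2352.2 t N; kt = 2.021 × 0.509 = 1.029, e^(−kt) = 0.3575.
M(0.509) = 2352.2 + (1469 − 2352.2) × 0.3575 = 2352.2 − 315.7 = 2036.5 t N.

2040 t N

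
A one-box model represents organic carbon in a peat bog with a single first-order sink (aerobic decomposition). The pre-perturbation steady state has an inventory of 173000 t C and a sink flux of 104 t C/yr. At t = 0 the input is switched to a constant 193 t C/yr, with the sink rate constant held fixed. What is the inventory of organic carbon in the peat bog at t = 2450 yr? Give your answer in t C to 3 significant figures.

287000 t C

τ = M₀/F₀ = 173000/104 = 1663 yr; rate constant k = 1/τ.
New steady state M_∞ = F₁/k = F₁·τ = 193 × 1663 = 321050 t C.
M(t) = M_∞ + (M₀ − M_∞)·e^(−t/τ); t/τ = 2450/1663 = 1.473, so e^(−t/τ) = 0.2293.
M(t) = 321050 − 148000 × 0.2293 = 287100 t C.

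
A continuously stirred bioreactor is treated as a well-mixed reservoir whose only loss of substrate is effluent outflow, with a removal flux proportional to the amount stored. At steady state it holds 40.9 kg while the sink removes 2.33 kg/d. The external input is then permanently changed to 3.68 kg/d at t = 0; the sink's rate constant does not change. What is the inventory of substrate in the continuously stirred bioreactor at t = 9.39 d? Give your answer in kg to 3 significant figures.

50.7 kg

Residence time τ = M₀/F₀ = 17.55 d. The eventual steady state is M_∞ = M₀·(F₁/F₀) = 40.9 × 3.68/2.33 = 64.597 kg.
The anomaly ΔM(t) = M(t) − M_∞ decays as ΔM₀·e^(−t/τ) with ΔM₀ = 40.9 − 64.597 = −23.70 kg.
At t = 9.39 d, e^(−t/τ) = e^(−0.5349) = 0.5857, so ΔM = −13.88 kg and M = 64.597 − 13.88 = 50.718 kg.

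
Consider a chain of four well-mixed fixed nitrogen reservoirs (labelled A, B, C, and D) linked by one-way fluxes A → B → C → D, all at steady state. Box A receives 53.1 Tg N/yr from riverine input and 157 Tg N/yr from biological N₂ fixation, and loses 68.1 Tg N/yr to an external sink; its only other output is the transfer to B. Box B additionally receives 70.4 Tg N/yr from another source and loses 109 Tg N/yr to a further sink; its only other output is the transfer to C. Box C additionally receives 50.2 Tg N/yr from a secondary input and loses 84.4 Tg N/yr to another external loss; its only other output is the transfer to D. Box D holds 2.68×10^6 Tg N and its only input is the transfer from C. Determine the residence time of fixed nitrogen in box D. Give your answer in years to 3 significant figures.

38700 yr

Box A: F(A→B) = (53.1 + 157) − 68.1 = 142.00 Tg N/yr.
Box B: F(B→C) = (142.00 + 70.4) − 109 = 103.40 Tg N/yr.
Box C: F(C→D) = (103.40 + 50.2) − 84.4 = 69.200 Tg N/yr.
Box D throughput = its input = 69.200 Tg N/yr; τ = 2.68×10^6 / 69.200 = 38730 yr.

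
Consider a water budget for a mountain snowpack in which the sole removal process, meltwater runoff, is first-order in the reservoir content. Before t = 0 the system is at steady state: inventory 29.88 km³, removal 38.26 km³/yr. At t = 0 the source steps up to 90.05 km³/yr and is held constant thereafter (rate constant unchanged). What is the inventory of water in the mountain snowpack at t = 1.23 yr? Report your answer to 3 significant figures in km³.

τ = M₀/F₀ = 29.88/38.26 = 0.7810 yr; rate constant k = 1/τ.
New steady state M_∞ = F₁/k = F₁·τ = 90.05 × 0.7810 = 70.327 km³.
M(t) = M_∞ + (M₀ − M_∞)·e^(−t/τ); t/τ = 1.23/0.7810 = 1.575, so e^(−t/τ) = 0.2070.
M(t) = 70.327 − 40.45 × 0.2070 = 61.953 km³.

62.0 km³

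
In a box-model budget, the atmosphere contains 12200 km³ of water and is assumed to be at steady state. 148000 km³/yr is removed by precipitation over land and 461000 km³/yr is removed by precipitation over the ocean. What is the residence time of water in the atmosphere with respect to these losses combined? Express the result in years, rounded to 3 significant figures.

Total removal = 148000 + 461000 = 609000 km³/yr.
τ = M / ΣF_out = 12200 / 609000 = 0.02003 yr.

0.0200 yr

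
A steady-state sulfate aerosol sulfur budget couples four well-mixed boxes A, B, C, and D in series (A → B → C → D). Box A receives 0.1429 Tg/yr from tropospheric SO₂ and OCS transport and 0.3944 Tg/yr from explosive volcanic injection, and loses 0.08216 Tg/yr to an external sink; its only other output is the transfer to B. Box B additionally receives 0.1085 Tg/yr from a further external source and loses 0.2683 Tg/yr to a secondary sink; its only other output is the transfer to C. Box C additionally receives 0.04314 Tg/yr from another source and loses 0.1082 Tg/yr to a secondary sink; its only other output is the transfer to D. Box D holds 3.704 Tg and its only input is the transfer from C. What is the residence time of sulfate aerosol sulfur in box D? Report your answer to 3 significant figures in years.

Box A: F(A→B) = (0.1429 + 0.3944) − 0.08216 = 0.45514 Tg/yr.
Box B: F(B→C) = (0.45514 + 0.1085) − 0.2683 = 0.29534 Tg/yr.
Box C: F(C→D) = (0.29534 + 0.04314) − 0.1082 = 0.23028 Tg/yr.
Box D throughput = its input = 0.23028 Tg/yr; τ = 3.704 / 0.23028 = 16.08 yr.

16.1 yr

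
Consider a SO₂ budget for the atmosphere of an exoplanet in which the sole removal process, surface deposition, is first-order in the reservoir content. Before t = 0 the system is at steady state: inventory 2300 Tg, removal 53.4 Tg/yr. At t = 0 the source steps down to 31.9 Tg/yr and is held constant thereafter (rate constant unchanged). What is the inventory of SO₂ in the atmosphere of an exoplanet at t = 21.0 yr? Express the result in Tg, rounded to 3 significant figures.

1940 Tg

Residence time τ = M₀/F₀ = 43.07 yr. The eventual steady state is M_∞ = M₀·(F₁/F₀) = 2300 × 31.9/53.4 = 1374.0 Tg.
The anomaly ΔM(t) = M(t) − M_∞ decays as ΔM₀·e^(−t/τ) with ΔM₀ = 2300 − 1374.0 = 926.0 Tg.
At t = 21.0 yr, e^(−t/τ) = e^(−0.4876) = 0.6141, so ΔM = 568.7 Tg and M = 1374.0 + 568.7 = 1942.7 Tg.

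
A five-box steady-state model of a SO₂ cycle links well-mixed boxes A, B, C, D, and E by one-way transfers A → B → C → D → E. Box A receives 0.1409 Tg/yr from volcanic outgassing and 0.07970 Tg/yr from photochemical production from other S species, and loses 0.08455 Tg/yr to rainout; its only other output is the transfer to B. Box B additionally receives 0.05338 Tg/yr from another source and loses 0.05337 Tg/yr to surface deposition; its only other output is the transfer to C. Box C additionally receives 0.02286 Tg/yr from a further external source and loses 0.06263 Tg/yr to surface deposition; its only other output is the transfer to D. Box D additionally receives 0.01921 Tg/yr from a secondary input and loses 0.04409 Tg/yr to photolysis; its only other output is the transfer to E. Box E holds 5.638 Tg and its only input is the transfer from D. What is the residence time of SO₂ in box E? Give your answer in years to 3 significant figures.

Box A: F(A→B) = (0.1409 + 0.07970) − 0.08455 = 0.13605 Tg/yr.
Box B: F(B→C) = (0.13605 + 0.05338) − 0.05337 = 0.13606 Tg/yr.
Box C: F(C→D) = (0.13606 + 0.02286) − 0.06263 = 0.096290 Tg/yr.
Box D: F(D→E) = (0.096290 + 0.01921) − 0.04409 = 0.071410 Tg/yr.
Box E throughput = its input = 0.071410 Tg/yr; τ = 5.638 / 0.071410 = 78.95 yr.

79.0 yr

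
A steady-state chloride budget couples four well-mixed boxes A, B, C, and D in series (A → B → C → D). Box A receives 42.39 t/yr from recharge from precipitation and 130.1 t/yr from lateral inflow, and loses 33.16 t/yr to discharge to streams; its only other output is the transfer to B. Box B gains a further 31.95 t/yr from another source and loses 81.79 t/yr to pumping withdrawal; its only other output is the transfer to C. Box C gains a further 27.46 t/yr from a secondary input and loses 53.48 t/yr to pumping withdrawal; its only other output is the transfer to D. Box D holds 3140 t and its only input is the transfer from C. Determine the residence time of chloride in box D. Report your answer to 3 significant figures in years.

Box A: F(A→B) = (42.39 + 130.1) − 33.16 = 139.33 t/yr.
Box B: F(B→C) = (139.33 + 31.95) − 81.79 = 89.490 t/yr.
Box C: F(C→D) = (89.490 + 27.46) − 53.48 = 63.470 t/yr.
Box D throughput = its input = 63.470 t/yr; τ = 3140 / 63.470 = 49.47 yr.

49.5 yr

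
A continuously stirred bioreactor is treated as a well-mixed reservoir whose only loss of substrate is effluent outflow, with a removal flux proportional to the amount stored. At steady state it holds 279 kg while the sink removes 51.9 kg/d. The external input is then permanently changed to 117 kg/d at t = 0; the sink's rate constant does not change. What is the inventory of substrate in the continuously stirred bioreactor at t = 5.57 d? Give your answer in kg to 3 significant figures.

τ = M₀/F₀ = 279/51.9 = 5.376 d; rate constant k = 1/τ.
New steady state M_∞ = F₁/k = F₁·τ = 117 × 5.376 = 628.96 kg.
M(t) = M_∞ + (M₀ − M_∞)·e^(−t/τ); t/τ = 5.57/5.376 = 1.036, so e^(−t/τ) = 0.3548.
M(t) = 628.96 − 350.0 × 0.3548 = 504.79 kg.

505 kg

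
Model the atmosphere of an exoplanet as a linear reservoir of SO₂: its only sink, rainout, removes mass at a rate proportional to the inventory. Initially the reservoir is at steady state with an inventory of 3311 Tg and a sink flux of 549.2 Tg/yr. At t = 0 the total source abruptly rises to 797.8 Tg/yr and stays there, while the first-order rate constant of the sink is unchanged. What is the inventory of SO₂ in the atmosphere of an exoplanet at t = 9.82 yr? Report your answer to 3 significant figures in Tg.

The sink rate constant is k = F₀/M₀ = 549.2/3311 = 0.1659 yr⁻¹.
Solving dM/dt = F₁ − kM with M(0) = M₀ gives M(t) = F₁/k + (M₀ − F₁/k)·e^(−kt).
F₁/k = 797.8/0.1659 = 4809.8 Tg; kt = 0.1659 × 9.82 = 1.629, e^(−kt) = 0.1962.
M(9.82) = 4809.8 + (3311 − 4809.8) × 0.1962 = 4809.8 − 294.0 = 4515.8 Tg.

4520 Tg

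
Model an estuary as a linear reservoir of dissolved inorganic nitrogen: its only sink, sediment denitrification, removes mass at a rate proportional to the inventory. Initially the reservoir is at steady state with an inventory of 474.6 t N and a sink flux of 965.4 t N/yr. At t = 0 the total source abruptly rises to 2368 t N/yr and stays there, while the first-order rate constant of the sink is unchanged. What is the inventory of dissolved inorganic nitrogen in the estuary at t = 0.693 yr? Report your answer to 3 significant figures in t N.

Residence time τ = M₀/F₀ = 0.4916 yr. The eventual steady state is M_∞ = M₀·(F₁/F₀) = 474.6 × 2368/965.4 = 1164.1 t N.
The anomaly ΔM(t) = M(t) − M_∞ decays as ΔM₀·e^(−t/τ) with ΔM₀ = 474.6 − 1164.1 = −689.5 t N.
At t = 0.693 yr, e^(−t/τ) = e^(−1.410) = 0.2442, so ΔM = −168.4 t N and M = 1164.1 − 168.4 = 995.73 t N.

996 t N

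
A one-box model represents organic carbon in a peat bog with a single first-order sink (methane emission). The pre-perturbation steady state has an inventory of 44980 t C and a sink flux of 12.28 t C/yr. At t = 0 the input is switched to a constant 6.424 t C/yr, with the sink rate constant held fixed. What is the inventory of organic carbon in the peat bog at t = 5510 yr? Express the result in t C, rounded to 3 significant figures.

28300 t C

Residence time τ = M₀/F₀ = 3663 yr. The eventual steady state is M_∞ = M₀·(F₁/F₀) = 44980 × 6.424/12.28 = 23530 t C.
The anomaly ΔM(t) = M(t) − M_∞ decays as ΔM₀·e^(−t/τ) with ΔM₀ = 44980 − 23530 = 21450 t C.
At t = 5510 yr, e^(−t/τ) = e^(−1.504) = 0.2222, so ΔM = 4766 t C and M = 23530 + 4766 = 28296 t C.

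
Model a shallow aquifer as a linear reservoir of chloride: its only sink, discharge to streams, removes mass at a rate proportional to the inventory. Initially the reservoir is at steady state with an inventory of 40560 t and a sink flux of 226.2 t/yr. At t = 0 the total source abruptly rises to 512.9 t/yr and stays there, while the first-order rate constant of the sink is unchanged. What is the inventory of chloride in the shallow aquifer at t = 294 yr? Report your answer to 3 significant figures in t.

82000 t

The sink rate constant is k = F₀/M₀ = 226.2/40560 = 0.005577 yr⁻¹.
Solving dM/dt = F₁ − kM with M(0) = M₀ gives M(t) = F₁/k + (M₀ − F₁/k)·e^(−kt).
F₁/k = 512.9/0.005577 = 91968 t; kt = 0.005577 × 294 = 1.640, e^(−kt) = 0.1941.
M(294) = 91968 + (40560 − 91968) × 0.1941 = 91968 − 9976 = 81992 t.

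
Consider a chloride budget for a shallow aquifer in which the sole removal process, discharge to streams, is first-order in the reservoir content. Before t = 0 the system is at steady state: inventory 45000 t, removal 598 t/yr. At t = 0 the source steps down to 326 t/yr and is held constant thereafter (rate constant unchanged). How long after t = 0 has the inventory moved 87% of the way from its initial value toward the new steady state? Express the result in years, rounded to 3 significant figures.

154 yr

τ = M₀/F₀ = 45000/598 = 75.25 yr.
The remaining gap fraction is e^(−t/τ); 87% covered ⇒ e^(−t/τ) = 0.130.
t = −τ ln(0.130) = 75.25 × 2.040 = 153.5 yr.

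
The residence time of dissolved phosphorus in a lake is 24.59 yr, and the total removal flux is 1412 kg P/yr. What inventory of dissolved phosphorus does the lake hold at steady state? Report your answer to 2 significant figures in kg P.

τ = M/F ⇒ M = τ × F = 24.59 × 1412 = 34720 kg P.

35000 kg P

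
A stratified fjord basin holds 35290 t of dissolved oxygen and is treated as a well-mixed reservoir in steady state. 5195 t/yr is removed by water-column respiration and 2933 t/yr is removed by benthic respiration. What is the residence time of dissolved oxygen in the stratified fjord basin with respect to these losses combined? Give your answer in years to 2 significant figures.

Total removal = 5195 + 2933 = 8128.0 t/yr.
τ = M / ΣF_out = 35290 / 8128.0 = 4.342 yr.

4.3 yr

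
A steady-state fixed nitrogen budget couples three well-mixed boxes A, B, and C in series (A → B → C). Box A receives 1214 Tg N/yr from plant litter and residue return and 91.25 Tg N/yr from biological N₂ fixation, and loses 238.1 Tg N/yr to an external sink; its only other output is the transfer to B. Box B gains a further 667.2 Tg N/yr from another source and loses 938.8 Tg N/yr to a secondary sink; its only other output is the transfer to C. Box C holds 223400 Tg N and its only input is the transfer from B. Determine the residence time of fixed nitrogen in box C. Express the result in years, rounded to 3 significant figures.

Box A: F(A→B) = (1214 + 91.25) − 238.1 = 1067.2 Tg N/yr.
Box B: F(B→C) = (1067.2 + 667.2) − 938.8 = 795.55 Tg N/yr.
Box C throughput = its input = 795.55 Tg N/yr; τ = 223400 / 795.55 = 280.8 yr.

281 yr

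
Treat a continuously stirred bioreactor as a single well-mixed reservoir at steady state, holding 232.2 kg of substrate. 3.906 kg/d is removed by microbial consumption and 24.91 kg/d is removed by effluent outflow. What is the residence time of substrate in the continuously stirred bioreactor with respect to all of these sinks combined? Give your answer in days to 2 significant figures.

Total removal flux = 3.906 + 24.91 = 28.816 kg/d.
τ = M / ΣF_out = 232.2 / 28.816 = 8.058 d.

8.1 d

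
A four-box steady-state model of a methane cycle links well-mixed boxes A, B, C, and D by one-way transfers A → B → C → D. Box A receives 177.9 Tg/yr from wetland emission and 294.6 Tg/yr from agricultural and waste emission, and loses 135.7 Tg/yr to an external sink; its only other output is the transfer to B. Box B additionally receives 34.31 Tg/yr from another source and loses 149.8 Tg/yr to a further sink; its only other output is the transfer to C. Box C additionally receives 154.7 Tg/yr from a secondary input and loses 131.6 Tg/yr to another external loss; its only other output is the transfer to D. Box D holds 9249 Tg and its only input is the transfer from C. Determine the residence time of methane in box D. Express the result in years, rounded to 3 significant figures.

Box A: F(A→B) = (177.9 + 294.6) − 135.7 = 336.80 Tg/yr.
Box B: F(B→C) = (336.80 + 34.31) − 149.8 = 221.31 Tg/yr.
Box C: F(C→D) = (221.31 + 154.7) − 131.6 = 244.41 Tg/yr.
Box D throughput = its input = 244.41 Tg/yr; τ = 9249 / 244.41 = 37.84 yr.

37.8 yr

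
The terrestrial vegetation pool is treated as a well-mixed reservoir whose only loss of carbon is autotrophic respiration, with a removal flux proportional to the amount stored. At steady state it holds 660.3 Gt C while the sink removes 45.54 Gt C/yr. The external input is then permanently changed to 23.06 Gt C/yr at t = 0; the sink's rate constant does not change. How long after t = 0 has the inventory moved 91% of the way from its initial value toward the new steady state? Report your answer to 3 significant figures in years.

τ = M₀/F₀ = 660.3/45.54 = 14.50 yr.
The remaining gap fraction is e^(−t/τ); 91% covered ⇒ e^(−t/τ) = 0.0900.
t = −τ ln(0.0900) = 14.50 × 2.408 = 34.91 yr.

34.9 yr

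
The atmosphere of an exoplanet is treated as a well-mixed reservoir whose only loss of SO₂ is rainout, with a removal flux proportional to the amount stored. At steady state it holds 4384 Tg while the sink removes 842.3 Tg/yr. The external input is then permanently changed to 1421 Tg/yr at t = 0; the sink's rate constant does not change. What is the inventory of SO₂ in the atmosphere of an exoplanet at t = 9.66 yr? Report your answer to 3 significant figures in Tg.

6930 Tg

τ = M₀/F₀ = 4384/842.3 = 5.205 yr; rate constant k = 1/τ.
New steady state M_∞ = F₁/k = F₁·τ = 1421 × 5.205 = 7396.0 Tg.
M(t) = M_∞ + (M₀ − M_∞)·e^(−t/τ); t/τ = 9.66/5.205 = 1.856, so e^(−t/τ) = 0.1563.
M(t) = 7396.0 − 3012 × 0.1563 = 6925.2 Tg.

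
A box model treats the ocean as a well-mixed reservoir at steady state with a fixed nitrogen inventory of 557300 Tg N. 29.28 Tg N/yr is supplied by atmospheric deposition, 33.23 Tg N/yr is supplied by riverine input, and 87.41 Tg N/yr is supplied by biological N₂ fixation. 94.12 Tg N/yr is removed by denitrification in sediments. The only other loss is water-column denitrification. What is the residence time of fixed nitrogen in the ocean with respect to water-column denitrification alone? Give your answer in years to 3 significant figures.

At steady state ΣF_in = ΣF_out.
ΣF_in = 29.28 + 33.23 + 87.41 = 149.92 Tg N/yr.
Water-column denitrification flux = ΣF_in − (94.12) = 149.92 − 94.12 = 55.80 Tg N/yr.
τ = M / F = 557300 / 55.80 = 9987 yr.

9990 yr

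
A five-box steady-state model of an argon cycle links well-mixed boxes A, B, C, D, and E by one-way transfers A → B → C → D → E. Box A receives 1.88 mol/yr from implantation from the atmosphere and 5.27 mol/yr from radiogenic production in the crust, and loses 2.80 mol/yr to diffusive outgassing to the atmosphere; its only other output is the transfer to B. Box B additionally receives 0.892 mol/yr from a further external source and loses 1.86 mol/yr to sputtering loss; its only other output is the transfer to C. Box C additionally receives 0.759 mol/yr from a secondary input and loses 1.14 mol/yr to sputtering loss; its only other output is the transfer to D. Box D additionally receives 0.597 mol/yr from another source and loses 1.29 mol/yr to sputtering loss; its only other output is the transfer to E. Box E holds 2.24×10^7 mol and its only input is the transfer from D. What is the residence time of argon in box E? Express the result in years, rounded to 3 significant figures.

9.71×10^6 yr

Box A: F(A→B) = (1.88 + 5.27) − 2.80 = 4.3500 mol/yr.
Box B: F(B→C) = (4.3500 + 0.892) − 1.86 = 3.3820 mol/yr.
Box C: F(C→D) = (3.3820 + 0.759) − 1.14 = 3.0010 mol/yr.
Box D: F(D→E) = (3.0010 + 0.597) − 1.29 = 2.3080 mol/yr.
Box E throughput = its input = 2.3080 mol/yr; τ = 2.24×10^7 / 2.3080 = 9.705×10^6 yr.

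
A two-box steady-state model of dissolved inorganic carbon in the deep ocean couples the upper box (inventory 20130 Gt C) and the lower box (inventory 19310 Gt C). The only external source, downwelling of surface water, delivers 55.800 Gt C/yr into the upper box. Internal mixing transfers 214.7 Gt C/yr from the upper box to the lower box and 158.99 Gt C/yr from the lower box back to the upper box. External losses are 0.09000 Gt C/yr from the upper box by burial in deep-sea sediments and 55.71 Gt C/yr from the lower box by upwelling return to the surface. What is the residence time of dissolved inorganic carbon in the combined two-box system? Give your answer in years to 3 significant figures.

707 yr

Residence time in the combined system uses the total inventory and the total *external* removal — internal exchanges between the two boxes cancel.
M_total = 20130 + 19310 = 39440 Gt C.
ΣF_external_out = 0.09000 + 55.71 = 55.800 Gt C/yr.
τ = M_total / ΣF_ext = 39440 / 55.800 = 706.8 yr.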